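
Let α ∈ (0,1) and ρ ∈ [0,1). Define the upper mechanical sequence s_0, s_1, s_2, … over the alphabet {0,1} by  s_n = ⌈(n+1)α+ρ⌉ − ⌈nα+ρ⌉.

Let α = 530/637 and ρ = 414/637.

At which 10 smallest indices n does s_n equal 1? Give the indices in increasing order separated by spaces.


0 1 2 4 5 6 7 8 10 11

n=0: ⌈944/637⌉−⌈414/637⌉ = 2−1 = 1  ← one
n=1: ⌈1474/637⌉−⌈944/637⌉ = 3−2 = 1  ← one
n=2: ⌈2004/637⌉−⌈1474/637⌉ = 4−3 = 1  ← one
n=3: ⌈2534/637⌉−⌈2004/637⌉ = 4−4 = 0
n=4: ⌈3064/637⌉−⌈2534/637⌉ = 5−4 = 1  ← one
n=5: ⌈3594/637⌉−⌈3064/637⌉ = 6−5 = 1  ← one
n=6: ⌈4124/637⌉−⌈3594/637⌉ = 7−6 = 1  ← one
n=7: ⌈4654/637⌉−⌈4124/637⌉ = 8−7 = 1  ← one
n=8: ⌈5184/637⌉−⌈4654/637⌉ = 9−8 = 1  ← one
n=9: ⌈5714/637⌉−⌈5184/637⌉ = 9−9 = 0
n=10: ⌈6244/637⌉−⌈5714/637⌉ = 10−9 = 1  ← one
n=11: ⌈6774/637⌉−⌈6244/637⌉ = 11−10 = 1  ← one
positions of the first 10 ones: 0 1 2 4 5 6 7 8 10 11


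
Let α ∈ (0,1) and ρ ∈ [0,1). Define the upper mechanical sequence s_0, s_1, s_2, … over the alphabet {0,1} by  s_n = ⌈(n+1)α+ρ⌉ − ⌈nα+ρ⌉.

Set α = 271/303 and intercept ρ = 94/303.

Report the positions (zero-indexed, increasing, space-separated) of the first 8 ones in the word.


n=0: ⌈365/303⌉−⌈94/303⌉ = 2−1 = 1  ← one
n=1: ⌈636/303⌉−⌈365/303⌉ = 3−2 = 1  ← one
n=2: ⌈907/303⌉−⌈636/303⌉ = 3−3 = 0
n=3: ⌈1178/303⌉−⌈907/303⌉ = 4−3 = 1  ← one
n=4: ⌈1449/303⌉−⌈1178/303⌉ = 5−4 = 1  ← one
n=5: ⌈1720/303⌉−⌈1449/303⌉ = 6−5 = 1  ← one
n=6: ⌈1991/303⌉−⌈1720/303⌉ = 7−6 = 1  ← one
n=7: ⌈2262/303⌉−⌈1991/303⌉ = 8−7 = 1  ← one
n=8: ⌈2533/303⌉−⌈2262/303⌉ = 9−8 = 1  ← one
positions of the first 8 ones: 0 1 3 4 5 6 7 8

0 1 3 4 5 6 7 8


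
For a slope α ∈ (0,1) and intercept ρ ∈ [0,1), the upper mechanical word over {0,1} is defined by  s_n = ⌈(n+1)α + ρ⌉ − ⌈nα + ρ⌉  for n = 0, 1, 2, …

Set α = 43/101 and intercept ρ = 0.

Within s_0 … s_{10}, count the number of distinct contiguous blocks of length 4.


5

t_n = ⌈(n·43)/101⌉ for n = 0 … 11:
  n=0…9: ⌈0/101⌉=0 ⌈43/101⌉=1 ⌈86/101⌉=1 ⌈129/101⌉=2 ⌈172/101⌉=2 ⌈215/101⌉=3 ⌈258/101⌉=3 ⌈301/101⌉=3 ⌈344/101⌉=4 ⌈387/101⌉=4
  n=10…11: ⌈430/101⌉=5 ⌈473/101⌉=5
s_n = t_(n+1) − t_n for n = 0 … 10 gives
prefix = 10101001010
slide a length-4 window over [0..3] … [7..10] (8 windows); first occurrence of each distinct factor:
  [  0..  3] 1010
  [  1..  4] 0101
  [  3..  6] 0100
  [  4..  7] 1001
  [  5..  8] 0010
  (the other 3 windows repeat one of these)
distinct factors: {0010, 0100, 0101, 1001, 1010}
count = 5  (Sturmian bound for length 4 is 5)


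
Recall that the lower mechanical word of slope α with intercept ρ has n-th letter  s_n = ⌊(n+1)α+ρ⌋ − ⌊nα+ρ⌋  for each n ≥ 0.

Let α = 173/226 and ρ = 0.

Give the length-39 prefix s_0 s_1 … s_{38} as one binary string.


n=0: ⌊(1·173)/226⌋ − ⌊(0·173)/226⌋ = ⌊173/226⌋ − ⌊0/226⌋ = 0 − 0 = 0
n=1: ⌊(2·173)/226⌋ − ⌊(1·173)/226⌋ = ⌊346/226⌋ − ⌊173/226⌋ = 1 − 0 = 1
n=2: ⌊(3·173)/226⌋ − ⌊(2·173)/226⌋ = ⌊519/226⌋ − ⌊346/226⌋ = 2 − 1 = 1
n=3: ⌊(4·173)/226⌋ − ⌊(3·173)/226⌋ = ⌊692/226⌋ − ⌊519/226⌋ = 3 − 2 = 1
n=4: ⌊(5·173)/226⌋ − ⌊(4·173)/226⌋ = ⌊865/226⌋ − ⌊692/226⌋ = 3 − 3 = 0
n=5: ⌊(6·173)/226⌋ − ⌊(5·173)/226⌋ = ⌊1038/226⌋ − ⌊865/226⌋ = 4 − 3 = 1
n=6: ⌊(7·173)/226⌋ − ⌊(6·173)/226⌋ = ⌊1211/226⌋ − ⌊1038/226⌋ = 5 − 4 = 1
n=7: ⌊(8·173)/226⌋ − ⌊(7·173)/226⌋ = ⌊1384/226⌋ − ⌊1211/226⌋ = 6 − 5 = 1
n=8: ⌊(9·173)/226⌋ − ⌊(8·173)/226⌋ = ⌊1557/226⌋ − ⌊1384/226⌋ = 6 − 6 = 0
n=9: ⌊(10·173)/226⌋ − ⌊(9·173)/226⌋ = ⌊1730/226⌋ − ⌊1557/226⌋ = 7 − 6 = 1
n=10: ⌊(11·173)/226⌋ − ⌊(10·173)/226⌋ = ⌊1903/226⌋ − ⌊1730/226⌋ = 8 − 7 = 1
n=11: ⌊(12·173)/226⌋ − ⌊(11·173)/226⌋ = ⌊2076/226⌋ − ⌊1903/226⌋ = 9 − 8 = 1
n=12: ⌊(13·173)/226⌋ − ⌊(12·173)/226⌋ = ⌊2249/226⌋ − ⌊2076/226⌋ = 9 − 9 = 0
n=13: ⌊(14·173)/226⌋ − ⌊(13·173)/226⌋ = ⌊2422/226⌋ − ⌊2249/226⌋ = 10 − 9 = 1
n=14: ⌊(15·173)/226⌋ − ⌊(14·173)/226⌋ = ⌊2595/226⌋ − ⌊2422/226⌋ = 11 − 10 = 1
n=15: ⌊(16·173)/226⌋ − ⌊(15·173)/226⌋ = ⌊2768/226⌋ − ⌊2595/226⌋ = 12 − 11 = 1
n=16: ⌊(17·173)/226⌋ − ⌊(16·173)/226⌋ = ⌊2941/226⌋ − ⌊2768/226⌋ = 13 − 12 = 1
n=17: ⌊(18·173)/226⌋ − ⌊(17·173)/226⌋ = ⌊3114/226⌋ − ⌊2941/226⌋ = 13 − 13 = 0
n=18: ⌊(19·173)/226⌋ − ⌊(18·173)/226⌋ = ⌊3287/226⌋ − ⌊3114/226⌋ = 14 − 13 = 1
n=19: ⌊(20·173)/226⌋ − ⌊(19·173)/226⌋ = ⌊3460/226⌋ − ⌊3287/226⌋ = 15 − 14 = 1
n=20: ⌊(21·173)/226⌋ − ⌊(20·173)/226⌋ = ⌊3633/226⌋ − ⌊3460/226⌋ = 16 − 15 = 1
n=21: ⌊(22·173)/226⌋ − ⌊(21·173)/226⌋ = ⌊3806/226⌋ − ⌊3633/226⌋ = 16 − 16 = 0
n=22: ⌊(23·173)/226⌋ − ⌊(22·173)/226⌋ = ⌊3979/226⌋ − ⌊3806/226⌋ = 17 − 16 = 1
n=23: ⌊(24·173)/226⌋ − ⌊(23·173)/226⌋ = ⌊4152/226⌋ − ⌊3979/226⌋ = 18 − 17 = 1
n=24: ⌊(25·173)/226⌋ − ⌊(24·173)/226⌋ = ⌊4325/226⌋ − ⌊4152/226⌋ = 19 − 18 = 1
n=25: ⌊(26·173)/226⌋ − ⌊(25·173)/226⌋ = ⌊4498/226⌋ − ⌊4325/226⌋ = 19 − 19 = 0
n=26: ⌊(27·173)/226⌋ − ⌊(26·173)/226⌋ = ⌊4671/226⌋ − ⌊4498/226⌋ = 20 − 19 = 1
n=27: ⌊(28·173)/226⌋ − ⌊(27·173)/226⌋ = ⌊4844/226⌋ − ⌊4671/226⌋ = 21 − 20 = 1
n=28: ⌊(29·173)/226⌋ − ⌊(28·173)/226⌋ = ⌊5017/226⌋ − ⌊4844/226⌋ = 22 − 21 = 1
n=29: ⌊(30·173)/226⌋ − ⌊(29·173)/226⌋ = ⌊5190/226⌋ − ⌊5017/226⌋ = 22 − 22 = 0
n=30: ⌊(31·173)/226⌋ − ⌊(30·173)/226⌋ = ⌊5363/226⌋ − ⌊5190/226⌋ = 23 − 22 = 1
n=31: ⌊(32·173)/226⌋ − ⌊(31·173)/226⌋ = ⌊5536/226⌋ − ⌊5363/226⌋ = 24 − 23 = 1
n=32: ⌊(33·173)/226⌋ − ⌊(32·173)/226⌋ = ⌊5709/226⌋ − ⌊5536/226⌋ = 25 − 24 = 1
n=33: ⌊(34·173)/226⌋ − ⌊(33·173)/226⌋ = ⌊5882/226⌋ − ⌊5709/226⌋ = 26 − 25 = 1
n=34: ⌊(35·173)/226⌋ − ⌊(34·173)/226⌋ = ⌊6055/226⌋ − ⌊5882/226⌋ = 26 − 26 = 0
n=35: ⌊(36·173)/226⌋ − ⌊(35·173)/226⌋ = ⌊6228/226⌋ − ⌊6055/226⌋ = 27 − 26 = 1
n=36: ⌊(37·173)/226⌋ − ⌊(36·173)/226⌋ = ⌊6401/226⌋ − ⌊6228/226⌋ = 28 − 27 = 1
n=37: ⌊(38·173)/226⌋ − ⌊(37·173)/226⌋ = ⌊6574/226⌋ − ⌊6401/226⌋ = 29 − 28 = 1
n=38: ⌊(39·173)/226⌋ − ⌊(38·173)/226⌋ = ⌊6747/226⌋ − ⌊6574/226⌋ = 29 − 29 = 0

011101110111011110111011101110111101110


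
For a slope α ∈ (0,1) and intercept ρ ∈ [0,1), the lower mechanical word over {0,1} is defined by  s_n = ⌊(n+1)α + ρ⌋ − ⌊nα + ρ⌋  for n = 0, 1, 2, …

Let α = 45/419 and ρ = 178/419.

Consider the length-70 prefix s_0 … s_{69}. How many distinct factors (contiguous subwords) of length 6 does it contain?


7

t_n = ⌊(n·45+178)/419⌋ for n = 0 … 70:
  n=0…9: ⌊178/419⌋=0 ⌊223/419⌋=0 ⌊268/419⌋=0 ⌊313/419⌋=0 ⌊358/419⌋=0 ⌊403/419⌋=0 ⌊448/419⌋=1 ⌊493/419⌋=1 ⌊538/419⌋=1 ⌊583/419⌋=1
  n=10…19: ⌊628/419⌋=1 ⌊673/419⌋=1 ⌊718/419⌋=1 ⌊763/419⌋=1 ⌊808/419⌋=1 ⌊853/419⌋=2 ⌊898/419⌋=2 ⌊943/419⌋=2 ⌊988/419⌋=2 ⌊1033/419⌋=2
  n=20…29: ⌊1078/419⌋=2 ⌊1123/419⌋=2 ⌊1168/419⌋=2 ⌊1213/419⌋=2 ⌊1258/419⌋=3 ⌊1303/419⌋=3 ⌊1348/419⌋=3 ⌊1393/419⌋=3 ⌊1438/419⌋=3 ⌊1483/419⌋=3
  n=30…39: ⌊1528/419⌋=3 ⌊1573/419⌋=3 ⌊1618/419⌋=3 ⌊1663/419⌋=3 ⌊1708/419⌋=4 ⌊1753/419⌋=4 ⌊1798/419⌋=4 ⌊1843/419⌋=4 ⌊1888/419⌋=4 ⌊1933/419⌋=4
  n=40…49: ⌊1978/419⌋=4 ⌊2023/419⌋=4 ⌊2068/419⌋=4 ⌊2113/419⌋=5 ⌊2158/419⌋=5 ⌊2203/419⌋=5 ⌊2248/419⌋=5 ⌊2293/419⌋=5 ⌊2338/419⌋=5 ⌊2383/419⌋=5
  n=50…59: ⌊2428/419⌋=5 ⌊2473/419⌋=5 ⌊2518/419⌋=6 ⌊2563/419⌋=6 ⌊2608/419⌋=6 ⌊2653/419⌋=6 ⌊2698/419⌋=6 ⌊2743/419⌋=6 ⌊2788/419⌋=6 ⌊2833/419⌋=6
  n=60…69: ⌊2878/419⌋=6 ⌊2923/419⌋=6 ⌊2968/419⌋=7 ⌊3013/419⌋=7 ⌊3058/419⌋=7 ⌊3103/419⌋=7 ⌊3148/419⌋=7 ⌊3193/419⌋=7 ⌊3238/419⌋=7 ⌊3283/419⌋=7
  n=70: ⌊3328/419⌋=7
s_n = t_(n+1) − t_n for n = 0 … 69 gives
prefix = 0000010000000010000000010000000001000000001000000001000000000100000000
slide a length-6 window over [0..5] … [64..69] (65 windows); first occurrence of each distinct factor:
  [  0..  5] 000001
  [  1..  6] 000010
  [  2..  7] 000100
  [  3..  8] 001000
  [  4..  9] 010000
  [  5.. 10] 100000
  [  6.. 11] 000000
  (the other 58 windows repeat one of these)
distinct factors: {000000, 000001, 000010, 000100, 001000, 010000, 100000}
count = 7  (Sturmian bound for length 6 is 7)


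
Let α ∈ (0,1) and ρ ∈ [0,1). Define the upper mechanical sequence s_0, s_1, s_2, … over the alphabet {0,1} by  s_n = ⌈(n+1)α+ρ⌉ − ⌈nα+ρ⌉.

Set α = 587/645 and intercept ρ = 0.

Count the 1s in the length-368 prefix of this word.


335

#1s = Σ_{n=0}^{367} s_n = Σ_{n=0}^{367} (⌈(n+1)α+ρ⌉ − ⌈nα+ρ⌉)
the sum telescopes: every ⌈nα+ρ⌉ with 0 < n < 368 appears once with + and once with −, leaving ⌈368α+ρ⌉ − ⌈0·α+ρ⌉
368α + ρ = (368·587) / 645 = 216016/645
ρ = 0/645
⌈216016/645⌉ = 335,  ⌈0/645⌉ = 0
#1s = 335 − 0 = 335


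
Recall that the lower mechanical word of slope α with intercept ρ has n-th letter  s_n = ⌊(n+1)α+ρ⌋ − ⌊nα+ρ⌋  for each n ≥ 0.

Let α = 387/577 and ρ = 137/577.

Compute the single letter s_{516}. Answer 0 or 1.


(n+1)α + ρ = (517·387 + 137) / 577 = 200216/577
nα + ρ     = (516·387 + 137) / 577 = 199829/577
⌊200216/577⌋ = 346,  ⌊199829/577⌋ = 346
s_{516} = 346 − 346 = 0

0


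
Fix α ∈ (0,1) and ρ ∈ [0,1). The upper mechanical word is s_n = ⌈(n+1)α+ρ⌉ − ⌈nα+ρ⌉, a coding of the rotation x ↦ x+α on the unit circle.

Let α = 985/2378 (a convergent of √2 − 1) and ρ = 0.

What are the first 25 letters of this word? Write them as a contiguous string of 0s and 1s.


1010100101001010100101001

n=0: ⌈(1·985)/2378⌉ − ⌈(0·985)/2378⌉ = ⌈985/2378⌉ − ⌈0/2378⌉ = 1 − 0 = 1
n=1: ⌈(2·985)/2378⌉ − ⌈(1·985)/2378⌉ = ⌈1970/2378⌉ − ⌈985/2378⌉ = 1 − 1 = 0
n=2: ⌈(3·985)/2378⌉ − ⌈(2·985)/2378⌉ = ⌈2955/2378⌉ − ⌈1970/2378⌉ = 2 − 1 = 1
n=3: ⌈(4·985)/2378⌉ − ⌈(3·985)/2378⌉ = ⌈3940/2378⌉ − ⌈2955/2378⌉ = 2 − 2 = 0
n=4: ⌈(5·985)/2378⌉ − ⌈(4·985)/2378⌉ = ⌈4925/2378⌉ − ⌈3940/2378⌉ = 3 − 2 = 1
n=5: ⌈(6·985)/2378⌉ − ⌈(5·985)/2378⌉ = ⌈5910/2378⌉ − ⌈4925/2378⌉ = 3 − 3 = 0
n=6: ⌈(7·985)/2378⌉ − ⌈(6·985)/2378⌉ = ⌈6895/2378⌉ − ⌈5910/2378⌉ = 3 − 3 = 0
n=7: ⌈(8·985)/2378⌉ − ⌈(7·985)/2378⌉ = ⌈7880/2378⌉ − ⌈6895/2378⌉ = 4 − 3 = 1
n=8: ⌈(9·985)/2378⌉ − ⌈(8·985)/2378⌉ = ⌈8865/2378⌉ − ⌈7880/2378⌉ = 4 − 4 = 0
n=9: ⌈(10·985)/2378⌉ − ⌈(9·985)/2378⌉ = ⌈9850/2378⌉ − ⌈8865/2378⌉ = 5 − 4 = 1
n=10: ⌈(11·985)/2378⌉ − ⌈(10·985)/2378⌉ = ⌈10835/2378⌉ − ⌈9850/2378⌉ = 5 − 5 = 0
n=11: ⌈(12·985)/2378⌉ − ⌈(11·985)/2378⌉ = ⌈11820/2378⌉ − ⌈10835/2378⌉ = 5 − 5 = 0
n=12: ⌈(13·985)/2378⌉ − ⌈(12·985)/2378⌉ = ⌈12805/2378⌉ − ⌈11820/2378⌉ = 6 − 5 = 1
n=13: ⌈(14·985)/2378⌉ − ⌈(13·985)/2378⌉ = ⌈13790/2378⌉ − ⌈12805/2378⌉ = 6 − 6 = 0
n=14: ⌈(15·985)/2378⌉ − ⌈(14·985)/2378⌉ = ⌈14775/2378⌉ − ⌈13790/2378⌉ = 7 − 6 = 1
n=15: ⌈(16·985)/2378⌉ − ⌈(15·985)/2378⌉ = ⌈15760/2378⌉ − ⌈14775/2378⌉ = 7 − 7 = 0
n=16: ⌈(17·985)/2378⌉ − ⌈(16·985)/2378⌉ = ⌈16745/2378⌉ − ⌈15760/2378⌉ = 8 − 7 = 1
n=17: ⌈(18·985)/2378⌉ − ⌈(17·985)/2378⌉ = ⌈17730/2378⌉ − ⌈16745/2378⌉ = 8 − 8 = 0
n=18: ⌈(19·985)/2378⌉ − ⌈(18·985)/2378⌉ = ⌈18715/2378⌉ − ⌈17730/2378⌉ = 8 − 8 = 0
n=19: ⌈(20·985)/2378⌉ − ⌈(19·985)/2378⌉ = ⌈19700/2378⌉ − ⌈18715/2378⌉ = 9 − 8 = 1
n=20: ⌈(21·985)/2378⌉ − ⌈(20·985)/2378⌉ = ⌈20685/2378⌉ − ⌈19700/2378⌉ = 9 − 9 = 0
n=21: ⌈(22·985)/2378⌉ − ⌈(21·985)/2378⌉ = ⌈21670/2378⌉ − ⌈20685/2378⌉ = 10 − 9 = 1
n=22: ⌈(23·985)/2378⌉ − ⌈(22·985)/2378⌉ = ⌈22655/2378⌉ − ⌈21670/2378⌉ = 10 − 10 = 0
n=23: ⌈(24·985)/2378⌉ − ⌈(23·985)/2378⌉ = ⌈23640/2378⌉ − ⌈22655/2378⌉ = 10 − 10 = 0
n=24: ⌈(25·985)/2378⌉ − ⌈(24·985)/2378⌉ = ⌈24625/2378⌉ − ⌈23640/2378⌉ = 11 − 10 = 1


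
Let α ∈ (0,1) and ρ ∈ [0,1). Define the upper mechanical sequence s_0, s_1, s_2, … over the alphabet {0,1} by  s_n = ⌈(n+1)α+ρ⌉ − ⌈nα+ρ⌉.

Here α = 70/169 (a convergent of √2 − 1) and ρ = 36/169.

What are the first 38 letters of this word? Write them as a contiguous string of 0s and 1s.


n=0: ⌈(1·70+36)/169⌉ − ⌈(0·70+36)/169⌉ = ⌈106/169⌉ − ⌈36/169⌉ = 1 − 1 = 0
n=1: ⌈(2·70+36)/169⌉ − ⌈(1·70+36)/169⌉ = ⌈176/169⌉ − ⌈106/169⌉ = 2 − 1 = 1
n=2: ⌈(3·70+36)/169⌉ − ⌈(2·70+36)/169⌉ = ⌈246/169⌉ − ⌈176/169⌉ = 2 − 2 = 0
n=3: ⌈(4·70+36)/169⌉ − ⌈(3·70+36)/169⌉ = ⌈316/169⌉ − ⌈246/169⌉ = 2 − 2 = 0
n=4: ⌈(5·70+36)/169⌉ − ⌈(4·70+36)/169⌉ = ⌈386/169⌉ − ⌈316/169⌉ = 3 − 2 = 1
n=5: ⌈(6·70+36)/169⌉ − ⌈(5·70+36)/169⌉ = ⌈456/169⌉ − ⌈386/169⌉ = 3 − 3 = 0
n=6: ⌈(7·70+36)/169⌉ − ⌈(6·70+36)/169⌉ = ⌈526/169⌉ − ⌈456/169⌉ = 4 − 3 = 1
n=7: ⌈(8·70+36)/169⌉ − ⌈(7·70+36)/169⌉ = ⌈596/169⌉ − ⌈526/169⌉ = 4 − 4 = 0
n=8: ⌈(9·70+36)/169⌉ − ⌈(8·70+36)/169⌉ = ⌈666/169⌉ − ⌈596/169⌉ = 4 − 4 = 0
n=9: ⌈(10·70+36)/169⌉ − ⌈(9·70+36)/169⌉ = ⌈736/169⌉ − ⌈666/169⌉ = 5 − 4 = 1
n=10: ⌈(11·70+36)/169⌉ − ⌈(10·70+36)/169⌉ = ⌈806/169⌉ − ⌈736/169⌉ = 5 − 5 = 0
n=11: ⌈(12·70+36)/169⌉ − ⌈(11·70+36)/169⌉ = ⌈876/169⌉ − ⌈806/169⌉ = 6 − 5 = 1
n=12: ⌈(13·70+36)/169⌉ − ⌈(12·70+36)/169⌉ = ⌈946/169⌉ − ⌈876/169⌉ = 6 − 6 = 0
n=13: ⌈(14·70+36)/169⌉ − ⌈(13·70+36)/169⌉ = ⌈1016/169⌉ − ⌈946/169⌉ = 7 − 6 = 1
n=14: ⌈(15·70+36)/169⌉ − ⌈(14·70+36)/169⌉ = ⌈1086/169⌉ − ⌈1016/169⌉ = 7 − 7 = 0
n=15: ⌈(16·70+36)/169⌉ − ⌈(15·70+36)/169⌉ = ⌈1156/169⌉ − ⌈1086/169⌉ = 7 − 7 = 0
n=16: ⌈(17·70+36)/169⌉ − ⌈(16·70+36)/169⌉ = ⌈1226/169⌉ − ⌈1156/169⌉ = 8 − 7 = 1
n=17: ⌈(18·70+36)/169⌉ − ⌈(17·70+36)/169⌉ = ⌈1296/169⌉ − ⌈1226/169⌉ = 8 − 8 = 0
n=18: ⌈(19·70+36)/169⌉ − ⌈(18·70+36)/169⌉ = ⌈1366/169⌉ − ⌈1296/169⌉ = 9 − 8 = 1
n=19: ⌈(20·70+36)/169⌉ − ⌈(19·70+36)/169⌉ = ⌈1436/169⌉ − ⌈1366/169⌉ = 9 − 9 = 0
n=20: ⌈(21·70+36)/169⌉ − ⌈(20·70+36)/169⌉ = ⌈1506/169⌉ − ⌈1436/169⌉ = 9 − 9 = 0
n=21: ⌈(22·70+36)/169⌉ − ⌈(21·70+36)/169⌉ = ⌈1576/169⌉ − ⌈1506/169⌉ = 10 − 9 = 1
n=22: ⌈(23·70+36)/169⌉ − ⌈(22·70+36)/169⌉ = ⌈1646/169⌉ − ⌈1576/169⌉ = 10 − 10 = 0
n=23: ⌈(24·70+36)/169⌉ − ⌈(23·70+36)/169⌉ = ⌈1716/169⌉ − ⌈1646/169⌉ = 11 − 10 = 1
n=24: ⌈(25·70+36)/169⌉ − ⌈(24·70+36)/169⌉ = ⌈1786/169⌉ − ⌈1716/169⌉ = 11 − 11 = 0
n=25: ⌈(26·70+36)/169⌉ − ⌈(25·70+36)/169⌉ = ⌈1856/169⌉ − ⌈1786/169⌉ = 11 − 11 = 0
n=26: ⌈(27·70+36)/169⌉ − ⌈(26·70+36)/169⌉ = ⌈1926/169⌉ − ⌈1856/169⌉ = 12 − 11 = 1
n=27: ⌈(28·70+36)/169⌉ − ⌈(27·70+36)/169⌉ = ⌈1996/169⌉ − ⌈1926/169⌉ = 12 − 12 = 0
n=28: ⌈(29·70+36)/169⌉ − ⌈(28·70+36)/169⌉ = ⌈2066/169⌉ − ⌈1996/169⌉ = 13 − 12 = 1
n=29: ⌈(30·70+36)/169⌉ − ⌈(29·70+36)/169⌉ = ⌈2136/169⌉ − ⌈2066/169⌉ = 13 − 13 = 0
n=30: ⌈(31·70+36)/169⌉ − ⌈(30·70+36)/169⌉ = ⌈2206/169⌉ − ⌈2136/169⌉ = 14 − 13 = 1
n=31: ⌈(32·70+36)/169⌉ − ⌈(31·70+36)/169⌉ = ⌈2276/169⌉ − ⌈2206/169⌉ = 14 − 14 = 0
n=32: ⌈(33·70+36)/169⌉ − ⌈(32·70+36)/169⌉ = ⌈2346/169⌉ − ⌈2276/169⌉ = 14 − 14 = 0
n=33: ⌈(34·70+36)/169⌉ − ⌈(33·70+36)/169⌉ = ⌈2416/169⌉ − ⌈2346/169⌉ = 15 − 14 = 1
n=34: ⌈(35·70+36)/169⌉ − ⌈(34·70+36)/169⌉ = ⌈2486/169⌉ − ⌈2416/169⌉ = 15 − 15 = 0
n=35: ⌈(36·70+36)/169⌉ − ⌈(35·70+36)/169⌉ = ⌈2556/169⌉ − ⌈2486/169⌉ = 16 − 15 = 1
n=36: ⌈(37·70+36)/169⌉ − ⌈(36·70+36)/169⌉ = ⌈2626/169⌉ − ⌈2556/169⌉ = 16 − 16 = 0
n=37: ⌈(38·70+36)/169⌉ − ⌈(37·70+36)/169⌉ = ⌈2696/169⌉ − ⌈2626/169⌉ = 16 − 16 = 0

01001010010101001010010100101010010100


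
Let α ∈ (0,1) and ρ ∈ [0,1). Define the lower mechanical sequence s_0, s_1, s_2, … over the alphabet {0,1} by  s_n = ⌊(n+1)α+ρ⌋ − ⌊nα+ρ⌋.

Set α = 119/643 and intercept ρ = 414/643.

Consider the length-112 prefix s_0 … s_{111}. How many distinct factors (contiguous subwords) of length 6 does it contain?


t_n = ⌊(n·119+414)/643⌋ for n = 0 … 112:
  n=0…9: ⌊414/643⌋=0 ⌊533/643⌋=0 ⌊652/643⌋=1 ⌊771/643⌋=1 ⌊890/643⌋=1 ⌊1009/643⌋=1 ⌊1128/643⌋=1 ⌊1247/643⌋=1 ⌊1366/643⌋=2 ⌊1485/643⌋=2
  n=10…19: ⌊1604/643⌋=2 ⌊1723/643⌋=2 ⌊1842/643⌋=2 ⌊1961/643⌋=3 ⌊2080/643⌋=3 ⌊2199/643⌋=3 ⌊2318/643⌋=3 ⌊2437/643⌋=3 ⌊2556/643⌋=3 ⌊2675/643⌋=4
  n=20…29: ⌊2794/643⌋=4 ⌊2913/643⌋=4 ⌊3032/643⌋=4 ⌊3151/643⌋=4 ⌊3270/643⌋=5 ⌊3389/643⌋=5 ⌊3508/643⌋=5 ⌊3627/643⌋=5 ⌊3746/643⌋=5 ⌊3865/643⌋=6
  n=30…39: ⌊3984/643⌋=6 ⌊4103/643⌋=6 ⌊4222/643⌋=6 ⌊4341/643⌋=6 ⌊4460/643⌋=6 ⌊4579/643⌋=7 ⌊4698/643⌋=7 ⌊4817/643⌋=7 ⌊4936/643⌋=7 ⌊5055/643⌋=7
  n=40…49: ⌊5174/643⌋=8 ⌊5293/643⌋=8 ⌊5412/643⌋=8 ⌊5531/643⌋=8 ⌊5650/643⌋=8 ⌊5769/643⌋=8 ⌊5888/643⌋=9 ⌊6007/643⌋=9 ⌊6126/643⌋=9 ⌊6245/643⌋=9
  n=50…59: ⌊6364/643⌋=9 ⌊6483/643⌋=10 ⌊6602/643⌋=10 ⌊6721/643⌋=10 ⌊6840/643⌋=10 ⌊6959/643⌋=10 ⌊7078/643⌋=11 ⌊7197/643⌋=11 ⌊7316/643⌋=11 ⌊7435/643⌋=11
  n=60…69: ⌊7554/643⌋=11 ⌊7673/643⌋=11 ⌊7792/643⌋=12 ⌊7911/643⌋=12 ⌊8030/643⌋=12 ⌊8149/643⌋=12 ⌊8268/643⌋=12 ⌊8387/643⌋=13 ⌊8506/643⌋=13 ⌊8625/643⌋=13
  n=70…79: ⌊8744/643⌋=13 ⌊8863/643⌋=13 ⌊8982/643⌋=13 ⌊9101/643⌋=14 ⌊9220/643⌋=14 ⌊9339/643⌋=14 ⌊9458/643⌋=14 ⌊9577/643⌋=14 ⌊9696/643⌋=15 ⌊9815/643⌋=15
  n=80…89: ⌊9934/643⌋=15 ⌊10053/643⌋=15 ⌊10172/643⌋=15 ⌊10291/643⌋=16 ⌊10410/643⌋=16 ⌊10529/643⌋=16 ⌊10648/643⌋=16 ⌊10767/643⌋=16 ⌊10886/643⌋=16 ⌊11005/643⌋=17
  n=90…99: ⌊11124/643⌋=17 ⌊11243/643⌋=17 ⌊11362/643⌋=17 ⌊11481/643⌋=17 ⌊11600/643⌋=18 ⌊11719/643⌋=18 ⌊11838/643⌋=18 ⌊11957/643⌋=18 ⌊12076/643⌋=18 ⌊12195/643⌋=18
  n=100…109: ⌊12314/643⌋=19 ⌊12433/643⌋=19 ⌊12552/643⌋=19 ⌊12671/643⌋=19 ⌊12790/643⌋=19 ⌊12909/643⌋=20 ⌊13028/643⌋=20 ⌊13147/643⌋=20 ⌊13266/643⌋=20 ⌊13385/643⌋=20
  n=110…112: ⌊13504/643⌋=21 ⌊13623/643⌋=21 ⌊13742/643⌋=21
s_n = t_(n+1) − t_n for n = 0 … 111 gives
prefix = 0100000100001000001000010000100000100001000001000010000100000100001000001000010000100000100001000001000010000100
slide a length-6 window over [0..5] … [106..111] (107 windows); first occurrence of each distinct factor:
  [  0..  5] 010000
  [  1..  6] 100000
  [  2..  7] 000001
  [  3..  8] 000010
  [  4..  9] 000100
  [  5.. 10] 001000
  [  7.. 12] 100001
  (the other 100 windows repeat one of these)
distinct factors: {000001, 000010, 000100, 001000, 010000, 100000, 100001}
count = 7  (Sturmian bound for length 6 is 7)

7


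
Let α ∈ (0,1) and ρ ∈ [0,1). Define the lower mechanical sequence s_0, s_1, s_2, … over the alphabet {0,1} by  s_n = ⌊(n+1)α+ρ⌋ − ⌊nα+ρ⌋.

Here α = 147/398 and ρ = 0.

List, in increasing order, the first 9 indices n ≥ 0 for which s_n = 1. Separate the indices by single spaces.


n=0: ⌊147/398⌋−⌊0/398⌋ = 0−0 = 0
n=1: ⌊294/398⌋−⌊147/398⌋ = 0−0 = 0
n=2: ⌊441/398⌋−⌊294/398⌋ = 1−0 = 1  ← one
n=3: ⌊588/398⌋−⌊441/398⌋ = 1−1 = 0
n=4: ⌊735/398⌋−⌊588/398⌋ = 1−1 = 0
n=5: ⌊882/398⌋−⌊735/398⌋ = 2−1 = 1  ← one
n=6: ⌊1029/398⌋−⌊882/398⌋ = 2−2 = 0
n=7: ⌊1176/398⌋−⌊1029/398⌋ = 2−2 = 0
n=8: ⌊1323/398⌋−⌊1176/398⌋ = 3−2 = 1  ← one
n=9: ⌊1470/398⌋−⌊1323/398⌋ = 3−3 = 0
n=10: ⌊1617/398⌋−⌊1470/398⌋ = 4−3 = 1  ← one
n=11: ⌊1764/398⌋−⌊1617/398⌋ = 4−4 = 0
n=12: ⌊1911/398⌋−⌊1764/398⌋ = 4−4 = 0
n=13: ⌊2058/398⌋−⌊1911/398⌋ = 5−4 = 1  ← one
n=14: ⌊2205/398⌋−⌊2058/398⌋ = 5−5 = 0
n=15: ⌊2352/398⌋−⌊2205/398⌋ = 5−5 = 0
n=16: ⌊2499/398⌋−⌊2352/398⌋ = 6−5 = 1  ← one
n=17: ⌊2646/398⌋−⌊2499/398⌋ = 6−6 = 0
n=18: ⌊2793/398⌋−⌊2646/398⌋ = 7−6 = 1  ← one
n=19: ⌊2940/398⌋−⌊2793/398⌋ = 7−7 = 0
n=20: ⌊3087/398⌋−⌊2940/398⌋ = 7−7 = 0
n=21: ⌊3234/398⌋−⌊3087/398⌋ = 8−7 = 1  ← one
n=22: ⌊3381/398⌋−⌊3234/398⌋ = 8−8 = 0
n=23: ⌊3528/398⌋−⌊3381/398⌋ = 8−8 = 0
n=24: ⌊3675/398⌋−⌊3528/398⌋ = 9−8 = 1  ← one
positions of the first 9 ones: 2 5 8 10 13 16 18 21 24

2 5 8 10 13 16 18 21 24


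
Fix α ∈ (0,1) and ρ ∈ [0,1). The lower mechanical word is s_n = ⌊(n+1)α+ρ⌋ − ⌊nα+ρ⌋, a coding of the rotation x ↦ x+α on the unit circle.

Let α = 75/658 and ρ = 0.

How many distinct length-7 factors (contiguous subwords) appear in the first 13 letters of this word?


t_n = ⌊(n·75)/658⌋ for n = 0 … 13:
  n=0…9: ⌊0/658⌋=0 ⌊75/658⌋=0 ⌊150/658⌋=0 ⌊225/658⌋=0 ⌊300/658⌋=0 ⌊375/658⌋=0 ⌊450/658⌋=0 ⌊525/658⌋=0 ⌊600/658⌋=0 ⌊675/658⌋=1
  n=10…13: ⌊750/658⌋=1 ⌊825/658⌋=1 ⌊900/658⌋=1 ⌊975/658⌋=1
s_n = t_(n+1) − t_n for n = 0 … 12 gives
prefix = 0000000010000
slide a length-7 window over [0..6] … [6..12] (7 windows); first occurrence of each distinct factor:
  [  0..  6] 0000000
  [  2..  8] 0000001
  [  3..  9] 0000010
  [  4.. 10] 0000100
  [  5.. 11] 0001000
  [  6.. 12] 0010000
  (the other 1 window repeats one of these)
distinct factors: {0000000, 0000001, 0000010, 0000100, 0001000, 0010000}
count = 6  (Sturmian bound for length 7 is 8)

6


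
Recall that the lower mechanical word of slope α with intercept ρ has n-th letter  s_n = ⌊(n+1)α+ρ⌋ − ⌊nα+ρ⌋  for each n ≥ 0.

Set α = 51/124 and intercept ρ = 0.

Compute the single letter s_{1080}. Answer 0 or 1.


(n+1)α + ρ = (1081·51) / 124 = 55131/124
nα + ρ     = (1080·51) / 124 = 55080/124
⌊55131/124⌋ = 444,  ⌊55080/124⌋ = 444
s_{1080} = 444 − 444 = 0

0


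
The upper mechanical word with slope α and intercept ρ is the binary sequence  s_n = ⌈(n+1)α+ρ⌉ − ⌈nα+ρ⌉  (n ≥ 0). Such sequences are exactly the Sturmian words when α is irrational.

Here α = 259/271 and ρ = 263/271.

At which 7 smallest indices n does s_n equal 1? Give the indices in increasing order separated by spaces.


0 1 2 3 4 5 6

n=0: ⌈522/271⌉−⌈263/271⌉ = 2−1 = 1  ← one
n=1: ⌈781/271⌉−⌈522/271⌉ = 3−2 = 1  ← one
n=2: ⌈1040/271⌉−⌈781/271⌉ = 4−3 = 1  ← one
n=3: ⌈1299/271⌉−⌈1040/271⌉ = 5−4 = 1  ← one
n=4: ⌈1558/271⌉−⌈1299/271⌉ = 6−5 = 1  ← one
n=5: ⌈1817/271⌉−⌈1558/271⌉ = 7−6 = 1  ← one
n=6: ⌈2076/271⌉−⌈1817/271⌉ = 8−7 = 1  ← one
positions of the first 7 ones: 0 1 2 3 4 5 6


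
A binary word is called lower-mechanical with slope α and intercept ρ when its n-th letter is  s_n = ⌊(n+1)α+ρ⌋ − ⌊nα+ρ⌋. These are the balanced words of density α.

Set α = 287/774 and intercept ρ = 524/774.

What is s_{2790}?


0

(n+1)α + ρ = (2791·287 + 524) / 774 = 801541/774
nα + ρ     = (2790·287 + 524) / 774 = 801254/774
⌊801541/774⌋ = 1035,  ⌊801254/774⌋ = 1035
s_{2790} = 1035 − 1035 = 0


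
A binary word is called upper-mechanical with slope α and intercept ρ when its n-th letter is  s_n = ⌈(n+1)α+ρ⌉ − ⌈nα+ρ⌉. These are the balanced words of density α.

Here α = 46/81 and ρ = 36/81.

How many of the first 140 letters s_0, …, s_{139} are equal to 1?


#1s = Σ_{n=0}^{139} s_n = Σ_{n=0}^{139} (⌈(n+1)α+ρ⌉ − ⌈nα+ρ⌉)
the sum telescopes: every ⌈nα+ρ⌉ with 0 < n < 140 appears once with + and once with −, leaving ⌈140α+ρ⌉ − ⌈0·α+ρ⌉
140α + ρ = (140·46 + 36) / 81 = 6476/81
ρ = 36/81
⌈6476/81⌉ = 80,  ⌈36/81⌉ = 1
#1s = 80 − 1 = 79

79


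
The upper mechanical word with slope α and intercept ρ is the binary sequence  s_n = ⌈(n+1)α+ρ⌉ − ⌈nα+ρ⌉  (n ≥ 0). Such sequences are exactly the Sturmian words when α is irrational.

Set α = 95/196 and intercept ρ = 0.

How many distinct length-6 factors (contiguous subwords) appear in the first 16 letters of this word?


t_n = ⌈(n·95)/196⌉ for n = 0 … 16:
  n=0…9: ⌈0/196⌉=0 ⌈95/196⌉=1 ⌈190/196⌉=1 ⌈285/196⌉=2 ⌈380/196⌉=2 ⌈475/196⌉=3 ⌈570/196⌉=3 ⌈665/196⌉=4 ⌈760/196⌉=4 ⌈855/196⌉=5
  n=10…16: ⌈950/196⌉=5 ⌈1045/196⌉=6 ⌈1140/196⌉=6 ⌈1235/196⌉=7 ⌈1330/196⌉=7 ⌈1425/196⌉=8 ⌈1520/196⌉=8
s_n = t_(n+1) − t_n for n = 0 … 15 gives
prefix = 1010101010101010
slide a length-6 window over [0..5] … [10..15] (11 windows); first occurrence of each distinct factor:
  [  0..  5] 101010
  [  1..  6] 010101
  (the other 9 windows repeat one of these)
distinct factors: {010101, 101010}
count = 2  (Sturmian bound for length 6 is 7)

2


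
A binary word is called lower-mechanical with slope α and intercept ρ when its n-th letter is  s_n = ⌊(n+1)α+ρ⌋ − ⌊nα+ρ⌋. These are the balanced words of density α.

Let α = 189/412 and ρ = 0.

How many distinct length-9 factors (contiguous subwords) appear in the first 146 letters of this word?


t_n = ⌊(n·189)/412⌋ for n = 0 … 146:
  n=0…9: ⌊0/412⌋=0 ⌊189/412⌋=0 ⌊378/412⌋=0 ⌊567/412⌋=1 ⌊756/412⌋=1 ⌊945/412⌋=2 ⌊1134/412⌋=2 ⌊1323/412⌋=3 ⌊1512/412⌋=3 ⌊1701/412⌋=4
  n=10…19: ⌊1890/412⌋=4 ⌊2079/412⌋=5 ⌊2268/412⌋=5 ⌊2457/412⌋=5 ⌊2646/412⌋=6 ⌊2835/412⌋=6 ⌊3024/412⌋=7 ⌊3213/412⌋=7 ⌊3402/412⌋=8 ⌊3591/412⌋=8
  n=20…29: ⌊3780/412⌋=9 ⌊3969/412⌋=9 ⌊4158/412⌋=10 ⌊4347/412⌋=10 ⌊4536/412⌋=11 ⌊4725/412⌋=11 ⌊4914/412⌋=11 ⌊5103/412⌋=12 ⌊5292/412⌋=12 ⌊5481/412⌋=13
  n=30…39: ⌊5670/412⌋=13 ⌊5859/412⌋=14 ⌊6048/412⌋=14 ⌊6237/412⌋=15 ⌊6426/412⌋=15 ⌊6615/412⌋=16 ⌊6804/412⌋=16 ⌊6993/412⌋=16 ⌊7182/412⌋=17 ⌊7371/412⌋=17
  n=40…49: ⌊7560/412⌋=18 ⌊7749/412⌋=18 ⌊7938/412⌋=19 ⌊8127/412⌋=19 ⌊8316/412⌋=20 ⌊8505/412⌋=20 ⌊8694/412⌋=21 ⌊8883/412⌋=21 ⌊9072/412⌋=22 ⌊9261/412⌋=22
  n=50…59: ⌊9450/412⌋=22 ⌊9639/412⌋=23 ⌊9828/412⌋=23 ⌊10017/412⌋=24 ⌊10206/412⌋=24 ⌊10395/412⌋=25 ⌊10584/412⌋=25 ⌊10773/412⌋=26 ⌊10962/412⌋=26 ⌊11151/412⌋=27
  n=60…69: ⌊11340/412⌋=27 ⌊11529/412⌋=27 ⌊11718/412⌋=28 ⌊11907/412⌋=28 ⌊12096/412⌋=29 ⌊12285/412⌋=29 ⌊12474/412⌋=30 ⌊12663/412⌋=30 ⌊12852/412⌋=31 ⌊13041/412⌋=31
  n=70…79: ⌊13230/412⌋=32 ⌊13419/412⌋=32 ⌊13608/412⌋=33 ⌊13797/412⌋=33 ⌊13986/412⌋=33 ⌊14175/412⌋=34 ⌊14364/412⌋=34 ⌊14553/412⌋=35 ⌊14742/412⌋=35 ⌊14931/412⌋=36
  n=80…89: ⌊15120/412⌋=36 ⌊15309/412⌋=37 ⌊15498/412⌋=37 ⌊15687/412⌋=38 ⌊15876/412⌋=38 ⌊16065/412⌋=38 ⌊16254/412⌋=39 ⌊16443/412⌋=39 ⌊16632/412⌋=40 ⌊16821/412⌋=40
  n=90…99: ⌊17010/412⌋=41 ⌊17199/412⌋=41 ⌊17388/412⌋=42 ⌊17577/412⌋=42 ⌊17766/412⌋=43 ⌊17955/412⌋=43 ⌊18144/412⌋=44 ⌊18333/412⌋=44 ⌊18522/412⌋=44 ⌊18711/412⌋=45
  n=100…109: ⌊18900/412⌋=45 ⌊19089/412⌋=46 ⌊19278/412⌋=46 ⌊19467/412⌋=47 ⌊19656/412⌋=47 ⌊19845/412⌋=48 ⌊20034/412⌋=48 ⌊20223/412⌋=49 ⌊20412/412⌋=49 ⌊20601/412⌋=50
  n=110…119: ⌊20790/412⌋=50 ⌊20979/412⌋=50 ⌊21168/412⌋=51 ⌊21357/412⌋=51 ⌊21546/412⌋=52 ⌊21735/412⌋=52 ⌊21924/412⌋=53 ⌊22113/412⌋=53 ⌊22302/412⌋=54 ⌊22491/412⌋=54
  n=120…129: ⌊22680/412⌋=55 ⌊22869/412⌋=55 ⌊23058/412⌋=55 ⌊23247/412⌋=56 ⌊23436/412⌋=56 ⌊23625/412⌋=57 ⌊23814/412⌋=57 ⌊24003/412⌋=58 ⌊24192/412⌋=58 ⌊24381/412⌋=59
  n=130…139: ⌊24570/412⌋=59 ⌊24759/412⌋=60 ⌊24948/412⌋=60 ⌊25137/412⌋=61 ⌊25326/412⌋=61 ⌊25515/412⌋=61 ⌊25704/412⌋=62 ⌊25893/412⌋=62 ⌊26082/412⌋=63 ⌊26271/412⌋=63
  n=140…146: ⌊26460/412⌋=64 ⌊26649/412⌋=64 ⌊26838/412⌋=65 ⌊27027/412⌋=65 ⌊27216/412⌋=66 ⌊27405/412⌋=66 ⌊27594/412⌋=66
s_n = t_(n+1) − t_n for n = 0 … 145 gives
prefix = 00101010101001010101010100101010101001010101010100101010101001010101010100101010101001010101010100101010101010010101010100101010101010010101010100
slide a length-9 window over [0..8] … [137..145] (138 windows); first occurrence of each distinct factor:
  [  0..  8] 001010101
  [  1..  9] 010101010
  [  2.. 10] 101010101
  [  4.. 12] 101010100
  [  5.. 13] 010101001
  [  6.. 14] 101010010
  [  7.. 15] 010100101
  [  8.. 16] 101001010
  [  9.. 17] 010010101
  [ 10.. 18] 100101010
  (the other 128 windows repeat one of these)
distinct factors: {001010101, 010010101, 010100101, 010101001, 010101010, 100101010, 101001010, 101010010, 101010100, 101010101}
count = 10  (Sturmian bound for length 9 is 10)

10


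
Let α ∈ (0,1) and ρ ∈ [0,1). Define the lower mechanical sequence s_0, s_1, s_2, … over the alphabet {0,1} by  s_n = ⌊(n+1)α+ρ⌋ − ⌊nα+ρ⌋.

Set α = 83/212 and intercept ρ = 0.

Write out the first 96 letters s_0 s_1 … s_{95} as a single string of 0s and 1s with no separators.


n=0: ⌊(1·83)/212⌋ − ⌊(0·83)/212⌋ = ⌊83/212⌋ − ⌊0/212⌋ = 0 − 0 = 0
n=1: ⌊(2·83)/212⌋ − ⌊(1·83)/212⌋ = ⌊166/212⌋ − ⌊83/212⌋ = 0 − 0 = 0
n=2: ⌊(3·83)/212⌋ − ⌊(2·83)/212⌋ = ⌊249/212⌋ − ⌊166/212⌋ = 1 − 0 = 1
n=3: ⌊(4·83)/212⌋ − ⌊(3·83)/212⌋ = ⌊332/212⌋ − ⌊249/212⌋ = 1 − 1 = 0
n=4: ⌊(5·83)/212⌋ − ⌊(4·83)/212⌋ = ⌊415/212⌋ − ⌊332/212⌋ = 1 − 1 = 0
n=5: ⌊(6·83)/212⌋ − ⌊(5·83)/212⌋ = ⌊498/212⌋ − ⌊415/212⌋ = 2 − 1 = 1
n=6: ⌊(7·83)/212⌋ − ⌊(6·83)/212⌋ = ⌊581/212⌋ − ⌊498/212⌋ = 2 − 2 = 0
n=7: ⌊(8·83)/212⌋ − ⌊(7·83)/212⌋ = ⌊664/212⌋ − ⌊581/212⌋ = 3 − 2 = 1
n=8: ⌊(9·83)/212⌋ − ⌊(8·83)/212⌋ = ⌊747/212⌋ − ⌊664/212⌋ = 3 − 3 = 0
n=9: ⌊(10·83)/212⌋ − ⌊(9·83)/212⌋ = ⌊830/212⌋ − ⌊747/212⌋ = 3 − 3 = 0
n=10: ⌊(11·83)/212⌋ − ⌊(10·83)/212⌋ = ⌊913/212⌋ − ⌊830/212⌋ = 4 − 3 = 1
n=11: ⌊(12·83)/212⌋ − ⌊(11·83)/212⌋ = ⌊996/212⌋ − ⌊913/212⌋ = 4 − 4 = 0
n=12: ⌊(13·83)/212⌋ − ⌊(12·83)/212⌋ = ⌊1079/212⌋ − ⌊996/212⌋ = 5 − 4 = 1
n=13: ⌊(14·83)/212⌋ − ⌊(13·83)/212⌋ = ⌊1162/212⌋ − ⌊1079/212⌋ = 5 − 5 = 0
n=14: ⌊(15·83)/212⌋ − ⌊(14·83)/212⌋ = ⌊1245/212⌋ − ⌊1162/212⌋ = 5 − 5 = 0
n=15: ⌊(16·83)/212⌋ − ⌊(15·83)/212⌋ = ⌊1328/212⌋ − ⌊1245/212⌋ = 6 − 5 = 1
n=16: ⌊(17·83)/212⌋ − ⌊(16·83)/212⌋ = ⌊1411/212⌋ − ⌊1328/212⌋ = 6 − 6 = 0
n=17: ⌊(18·83)/212⌋ − ⌊(17·83)/212⌋ = ⌊1494/212⌋ − ⌊1411/212⌋ = 7 − 6 = 1
n=18: ⌊(19·83)/212⌋ − ⌊(18·83)/212⌋ = ⌊1577/212⌋ − ⌊1494/212⌋ = 7 − 7 = 0
n=19: ⌊(20·83)/212⌋ − ⌊(19·83)/212⌋ = ⌊1660/212⌋ − ⌊1577/212⌋ = 7 − 7 = 0
n=20: ⌊(21·83)/212⌋ − ⌊(20·83)/212⌋ = ⌊1743/212⌋ − ⌊1660/212⌋ = 8 − 7 = 1
n=21: ⌊(22·83)/212⌋ − ⌊(21·83)/212⌋ = ⌊1826/212⌋ − ⌊1743/212⌋ = 8 − 8 = 0
n=22: ⌊(23·83)/212⌋ − ⌊(22·83)/212⌋ = ⌊1909/212⌋ − ⌊1826/212⌋ = 9 − 8 = 1
n=23: ⌊(24·83)/212⌋ − ⌊(23·83)/212⌋ = ⌊1992/212⌋ − ⌊1909/212⌋ = 9 − 9 = 0
n=24: ⌊(25·83)/212⌋ − ⌊(24·83)/212⌋ = ⌊2075/212⌋ − ⌊1992/212⌋ = 9 − 9 = 0
n=25: ⌊(26·83)/212⌋ − ⌊(25·83)/212⌋ = ⌊2158/212⌋ − ⌊2075/212⌋ = 10 − 9 = 1
n=26: ⌊(27·83)/212⌋ − ⌊(26·83)/212⌋ = ⌊2241/212⌋ − ⌊2158/212⌋ = 10 − 10 = 0
n=27: ⌊(28·83)/212⌋ − ⌊(27·83)/212⌋ = ⌊2324/212⌋ − ⌊2241/212⌋ = 10 − 10 = 0
n=28: ⌊(29·83)/212⌋ − ⌊(28·83)/212⌋ = ⌊2407/212⌋ − ⌊2324/212⌋ = 11 − 10 = 1
n=29: ⌊(30·83)/212⌋ − ⌊(29·83)/212⌋ = ⌊2490/212⌋ − ⌊2407/212⌋ = 11 − 11 = 0
n=30: ⌊(31·83)/212⌋ − ⌊(30·83)/212⌋ = ⌊2573/212⌋ − ⌊2490/212⌋ = 12 − 11 = 1
n=31: ⌊(32·83)/212⌋ − ⌊(31·83)/212⌋ = ⌊2656/212⌋ − ⌊2573/212⌋ = 12 − 12 = 0
n=32: ⌊(33·83)/212⌋ − ⌊(32·83)/212⌋ = ⌊2739/212⌋ − ⌊2656/212⌋ = 12 − 12 = 0
n=33: ⌊(34·83)/212⌋ − ⌊(33·83)/212⌋ = ⌊2822/212⌋ − ⌊2739/212⌋ = 13 − 12 = 1
n=34: ⌊(35·83)/212⌋ − ⌊(34·83)/212⌋ = ⌊2905/212⌋ − ⌊2822/212⌋ = 13 − 13 = 0
n=35: ⌊(36·83)/212⌋ − ⌊(35·83)/212⌋ = ⌊2988/212⌋ − ⌊2905/212⌋ = 14 − 13 = 1
n=36: ⌊(37·83)/212⌋ − ⌊(36·83)/212⌋ = ⌊3071/212⌋ − ⌊2988/212⌋ = 14 − 14 = 0
n=37: ⌊(38·83)/212⌋ − ⌊(37·83)/212⌋ = ⌊3154/212⌋ − ⌊3071/212⌋ = 14 − 14 = 0
n=38: ⌊(39·83)/212⌋ − ⌊(38·83)/212⌋ = ⌊3237/212⌋ − ⌊3154/212⌋ = 15 − 14 = 1
n=39: ⌊(40·83)/212⌋ − ⌊(39·83)/212⌋ = ⌊3320/212⌋ − ⌊3237/212⌋ = 15 − 15 = 0
n=40: ⌊(41·83)/212⌋ − ⌊(40·83)/212⌋ = ⌊3403/212⌋ − ⌊3320/212⌋ = 16 − 15 = 1
n=41: ⌊(42·83)/212⌋ − ⌊(41·83)/212⌋ = ⌊3486/212⌋ − ⌊3403/212⌋ = 16 − 16 = 0
n=42: ⌊(43·83)/212⌋ − ⌊(42·83)/212⌋ = ⌊3569/212⌋ − ⌊3486/212⌋ = 16 − 16 = 0
n=43: ⌊(44·83)/212⌋ − ⌊(43·83)/212⌋ = ⌊3652/212⌋ − ⌊3569/212⌋ = 17 − 16 = 1
n=44: ⌊(45·83)/212⌋ − ⌊(44·83)/212⌋ = ⌊3735/212⌋ − ⌊3652/212⌋ = 17 − 17 = 0
n=45: ⌊(46·83)/212⌋ − ⌊(45·83)/212⌋ = ⌊3818/212⌋ − ⌊3735/212⌋ = 18 − 17 = 1
n=46: ⌊(47·83)/212⌋ − ⌊(46·83)/212⌋ = ⌊3901/212⌋ − ⌊3818/212⌋ = 18 − 18 = 0
n=47: ⌊(48·83)/212⌋ − ⌊(47·83)/212⌋ = ⌊3984/212⌋ − ⌊3901/212⌋ = 18 − 18 = 0
n=48: ⌊(49·83)/212⌋ − ⌊(48·83)/212⌋ = ⌊4067/212⌋ − ⌊3984/212⌋ = 19 − 18 = 1
n=49: ⌊(50·83)/212⌋ − ⌊(49·83)/212⌋ = ⌊4150/212⌋ − ⌊4067/212⌋ = 19 − 19 = 0
n=50: ⌊(51·83)/212⌋ − ⌊(50·83)/212⌋ = ⌊4233/212⌋ − ⌊4150/212⌋ = 19 − 19 = 0
n=51: ⌊(52·83)/212⌋ − ⌊(51·83)/212⌋ = ⌊4316/212⌋ − ⌊4233/212⌋ = 20 − 19 = 1
n=52: ⌊(53·83)/212⌋ − ⌊(52·83)/212⌋ = ⌊4399/212⌋ − ⌊4316/212⌋ = 20 − 20 = 0
n=53: ⌊(54·83)/212⌋ − ⌊(53·83)/212⌋ = ⌊4482/212⌋ − ⌊4399/212⌋ = 21 − 20 = 1
n=54: ⌊(55·83)/212⌋ − ⌊(54·83)/212⌋ = ⌊4565/212⌋ − ⌊4482/212⌋ = 21 − 21 = 0
n=55: ⌊(56·83)/212⌋ − ⌊(55·83)/212⌋ = ⌊4648/212⌋ − ⌊4565/212⌋ = 21 − 21 = 0
n=56: ⌊(57·83)/212⌋ − ⌊(56·83)/212⌋ = ⌊4731/212⌋ − ⌊4648/212⌋ = 22 − 21 = 1
n=57: ⌊(58·83)/212⌋ − ⌊(57·83)/212⌋ = ⌊4814/212⌋ − ⌊4731/212⌋ = 22 − 22 = 0
n=58: ⌊(59·83)/212⌋ − ⌊(58·83)/212⌋ = ⌊4897/212⌋ − ⌊4814/212⌋ = 23 − 22 = 1
n=59: ⌊(60·83)/212⌋ − ⌊(59·83)/212⌋ = ⌊4980/212⌋ − ⌊4897/212⌋ = 23 − 23 = 0
n=60: ⌊(61·83)/212⌋ − ⌊(60·83)/212⌋ = ⌊5063/212⌋ − ⌊4980/212⌋ = 23 − 23 = 0
n=61: ⌊(62·83)/212⌋ − ⌊(61·83)/212⌋ = ⌊5146/212⌋ − ⌊5063/212⌋ = 24 − 23 = 1
n=62: ⌊(63·83)/212⌋ − ⌊(62·83)/212⌋ = ⌊5229/212⌋ − ⌊5146/212⌋ = 24 − 24 = 0
n=63: ⌊(64·83)/212⌋ − ⌊(63·83)/212⌋ = ⌊5312/212⌋ − ⌊5229/212⌋ = 25 − 24 = 1
n=64: ⌊(65·83)/212⌋ − ⌊(64·83)/212⌋ = ⌊5395/212⌋ − ⌊5312/212⌋ = 25 − 25 = 0
n=65: ⌊(66·83)/212⌋ − ⌊(65·83)/212⌋ = ⌊5478/212⌋ − ⌊5395/212⌋ = 25 − 25 = 0
n=66: ⌊(67·83)/212⌋ − ⌊(66·83)/212⌋ = ⌊5561/212⌋ − ⌊5478/212⌋ = 26 − 25 = 1
n=67: ⌊(68·83)/212⌋ − ⌊(67·83)/212⌋ = ⌊5644/212⌋ − ⌊5561/212⌋ = 26 − 26 = 0
n=68: ⌊(69·83)/212⌋ − ⌊(68·83)/212⌋ = ⌊5727/212⌋ − ⌊5644/212⌋ = 27 − 26 = 1
n=69: ⌊(70·83)/212⌋ − ⌊(69·83)/212⌋ = ⌊5810/212⌋ − ⌊5727/212⌋ = 27 − 27 = 0
n=70: ⌊(71·83)/212⌋ − ⌊(70·83)/212⌋ = ⌊5893/212⌋ − ⌊5810/212⌋ = 27 − 27 = 0
n=71: ⌊(72·83)/212⌋ − ⌊(71·83)/212⌋ = ⌊5976/212⌋ − ⌊5893/212⌋ = 28 − 27 = 1
n=72: ⌊(73·83)/212⌋ − ⌊(72·83)/212⌋ = ⌊6059/212⌋ − ⌊5976/212⌋ = 28 − 28 = 0
n=73: ⌊(74·83)/212⌋ − ⌊(73·83)/212⌋ = ⌊6142/212⌋ − ⌊6059/212⌋ = 28 − 28 = 0
n=74: ⌊(75·83)/212⌋ − ⌊(74·83)/212⌋ = ⌊6225/212⌋ − ⌊6142/212⌋ = 29 − 28 = 1
n=75: ⌊(76·83)/212⌋ − ⌊(75·83)/212⌋ = ⌊6308/212⌋ − ⌊6225/212⌋ = 29 − 29 = 0
n=76: ⌊(77·83)/212⌋ − ⌊(76·83)/212⌋ = ⌊6391/212⌋ − ⌊6308/212⌋ = 30 − 29 = 1
n=77: ⌊(78·83)/212⌋ − ⌊(77·83)/212⌋ = ⌊6474/212⌋ − ⌊6391/212⌋ = 30 − 30 = 0
n=78: ⌊(79·83)/212⌋ − ⌊(78·83)/212⌋ = ⌊6557/212⌋ − ⌊6474/212⌋ = 30 − 30 = 0
n=79: ⌊(80·83)/212⌋ − ⌊(79·83)/212⌋ = ⌊6640/212⌋ − ⌊6557/212⌋ = 31 − 30 = 1
n=80: ⌊(81·83)/212⌋ − ⌊(80·83)/212⌋ = ⌊6723/212⌋ − ⌊6640/212⌋ = 31 − 31 = 0
n=81: ⌊(82·83)/212⌋ − ⌊(81·83)/212⌋ = ⌊6806/212⌋ − ⌊6723/212⌋ = 32 − 31 = 1
n=82: ⌊(83·83)/212⌋ − ⌊(82·83)/212⌋ = ⌊6889/212⌋ − ⌊6806/212⌋ = 32 − 32 = 0
n=83: ⌊(84·83)/212⌋ − ⌊(83·83)/212⌋ = ⌊6972/212⌋ − ⌊6889/212⌋ = 32 − 32 = 0
n=84: ⌊(85·83)/212⌋ − ⌊(84·83)/212⌋ = ⌊7055/212⌋ − ⌊6972/212⌋ = 33 − 32 = 1
n=85: ⌊(86·83)/212⌋ − ⌊(85·83)/212⌋ = ⌊7138/212⌋ − ⌊7055/212⌋ = 33 − 33 = 0
n=86: ⌊(87·83)/212⌋ − ⌊(86·83)/212⌋ = ⌊7221/212⌋ − ⌊7138/212⌋ = 34 − 33 = 1
n=87: ⌊(88·83)/212⌋ − ⌊(87·83)/212⌋ = ⌊7304/212⌋ − ⌊7221/212⌋ = 34 − 34 = 0
n=88: ⌊(89·83)/212⌋ − ⌊(88·83)/212⌋ = ⌊7387/212⌋ − ⌊7304/212⌋ = 34 − 34 = 0
n=89: ⌊(90·83)/212⌋ − ⌊(89·83)/212⌋ = ⌊7470/212⌋ − ⌊7387/212⌋ = 35 − 34 = 1
n=90: ⌊(91·83)/212⌋ − ⌊(90·83)/212⌋ = ⌊7553/212⌋ − ⌊7470/212⌋ = 35 − 35 = 0
n=91: ⌊(92·83)/212⌋ − ⌊(91·83)/212⌋ = ⌊7636/212⌋ − ⌊7553/212⌋ = 36 − 35 = 1
n=92: ⌊(93·83)/212⌋ − ⌊(92·83)/212⌋ = ⌊7719/212⌋ − ⌊7636/212⌋ = 36 − 36 = 0
n=93: ⌊(94·83)/212⌋ − ⌊(93·83)/212⌋ = ⌊7802/212⌋ − ⌊7719/212⌋ = 36 − 36 = 0
n=94: ⌊(95·83)/212⌋ − ⌊(94·83)/212⌋ = ⌊7885/212⌋ − ⌊7802/212⌋ = 37 − 36 = 1
n=95: ⌊(96·83)/212⌋ − ⌊(95·83)/212⌋ = ⌊7968/212⌋ − ⌊7885/212⌋ = 37 − 37 = 0

001001010010100101001010010010100101001010010100100101001010010100101001001010010100101001010010
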